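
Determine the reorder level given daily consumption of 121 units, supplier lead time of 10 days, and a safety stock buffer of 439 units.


Formula: ROP = (Daily Demand * Lead Time) + Safety Stock
Demand during lead time = 121 * 10 = 1210 units
ROP = 1210 + 439 = 1649 units

1649 units


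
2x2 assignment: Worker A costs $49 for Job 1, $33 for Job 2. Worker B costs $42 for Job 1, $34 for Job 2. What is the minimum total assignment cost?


Option 1: A->1 + B->2 = $49 + $34 = $83
Option 2: A->2 + B->1 = $33 + $42 = $75
Min cost = min($83, $75) = $75

$75


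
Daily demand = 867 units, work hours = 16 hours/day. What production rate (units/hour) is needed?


Formula: Production Rate = Daily Demand / Available Hours
Rate = 867 units/day / 16 hours/day
Rate = 54.2 units/hour

54.2 units/hour


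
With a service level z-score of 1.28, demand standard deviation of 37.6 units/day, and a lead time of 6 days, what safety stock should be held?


Formula: SS = z * sigma_d * sqrt(LT)
sqrt(LT) = sqrt(6) = 2.4495
SS = 1.28 * 37.6 * 2.4495
SS = 117.9 units

117.9 units


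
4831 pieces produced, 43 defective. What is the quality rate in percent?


Formula: Quality Rate = Good Pieces / Total Pieces * 100
Good pieces = 4831 - 43 = 4788
QR = 4788 / 4831 * 100 = 99.1%

99.1%


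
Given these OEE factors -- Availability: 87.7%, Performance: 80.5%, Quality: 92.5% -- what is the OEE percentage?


Formula: OEE = Availability * Performance * Quality / 10000
A * P = 87.7% * 80.5% / 100 = 70.6%
OEE = 70.6% * 92.5% / 100 = 65.3%

65.3%


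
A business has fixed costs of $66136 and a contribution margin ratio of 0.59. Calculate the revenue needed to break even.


Formula: BER = Fixed Costs / Contribution Margin Ratio
BER = $66136 / 0.59
BER = $112094.92 (to the nearest cent)

$112094.92


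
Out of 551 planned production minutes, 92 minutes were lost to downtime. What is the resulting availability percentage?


Formula: Availability = (Planned Time - Downtime) / Planned Time * 100
Uptime = 551 - 92 = 459 min
Availability = 459 / 551 * 100 = 83.3%

83.3%


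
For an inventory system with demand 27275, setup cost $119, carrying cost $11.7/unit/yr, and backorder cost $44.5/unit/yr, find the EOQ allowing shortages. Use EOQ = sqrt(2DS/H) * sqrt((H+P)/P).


Formula: EOQ* = sqrt(2DS/H) * sqrt((H+P)/P)
Base EOQ = sqrt(2*27275*119/11.7) = 744.87 units
Correction = sqrt((11.7+44.5)/44.5) = 1.1238
EOQ* = 744.87 * 1.1238 = 837.1 units

837.1 units


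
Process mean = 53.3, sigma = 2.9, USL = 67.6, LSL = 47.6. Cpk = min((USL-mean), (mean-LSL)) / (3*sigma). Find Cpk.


Cpu = (67.6 - 53.3) / (3 * 2.9) = 1.64
Cpl = (53.3 - 47.6) / (3 * 2.9) = 0.66
Cpk = min(1.64, 0.66) = 0.66

0.66


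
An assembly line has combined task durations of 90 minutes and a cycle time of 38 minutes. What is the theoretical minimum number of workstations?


Formula: N_min = ceil(Sum of Task Times / Cycle Time)
N_min = ceil(90 min / 38 min) = ceil(2.3684)
N_min = 3 stations

3


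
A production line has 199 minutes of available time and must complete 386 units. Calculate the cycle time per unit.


Formula: CT = Available Time / Number of Units
CT = 199 min / 386 units
CT = 0.52 min/unit

0.52 min/unit


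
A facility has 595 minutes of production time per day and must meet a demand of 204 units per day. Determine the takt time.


Formula: Takt Time = Available Production Time / Customer Demand
Takt = 595 min/day / 204 units/day
Takt = 2.92 min/unit

2.92 min/unit


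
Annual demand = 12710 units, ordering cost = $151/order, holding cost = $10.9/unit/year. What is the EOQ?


Formula: EOQ = sqrt(2 * D * S / H)
Numerator: 2 * 12710 * 151 = 3838420
2DS/H = 3838420 / 10.9 = 352148.6
EOQ = sqrt(352148.6) = 593.4 units

593.4 units


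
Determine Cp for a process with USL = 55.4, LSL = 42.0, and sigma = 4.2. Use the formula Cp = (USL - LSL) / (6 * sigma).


Cp = (55.4 - 42.0) / (6 * 4.2)

0.53


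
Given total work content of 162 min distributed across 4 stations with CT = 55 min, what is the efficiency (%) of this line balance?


Formula: Efficiency = Sum of Task Times / (N_stations * CT) * 100
Total station capacity = 4 stations * 55 min = 220 min
Efficiency = 162 / 220 * 100 = 73.6%

73.6%


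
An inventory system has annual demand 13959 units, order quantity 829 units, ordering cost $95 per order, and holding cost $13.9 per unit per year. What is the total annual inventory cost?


TC = 13959/829 * 95 + 829/2 * 13.9

$7361.19


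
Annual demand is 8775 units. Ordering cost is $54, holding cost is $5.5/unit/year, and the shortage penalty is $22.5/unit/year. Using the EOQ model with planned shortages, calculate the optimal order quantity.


Formula: EOQ* = sqrt(2DS/H) * sqrt((H+P)/P)
Base EOQ = sqrt(2*8775*54/5.5) = 415.1 units
Correction = sqrt((5.5+22.5)/22.5) = 1.11555
EOQ* = 415.1 * 1.11555 = 463.1 units

463.1 units


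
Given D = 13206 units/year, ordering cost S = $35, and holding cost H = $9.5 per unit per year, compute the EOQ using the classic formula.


Formula: EOQ = sqrt(2 * D * S / H)
Numerator: 2 * 13206 * 35 = 924420
2DS/H = 924420 / 9.5 = 97307.4
EOQ = sqrt(97307.4) = 311.9 units

311.9 units


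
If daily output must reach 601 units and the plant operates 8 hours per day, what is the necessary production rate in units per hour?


Formula: Production Rate = Daily Demand / Available Hours
Rate = 601 units/day / 8 hours/day
Rate = 75.1 units/hour

75.1 units/hour


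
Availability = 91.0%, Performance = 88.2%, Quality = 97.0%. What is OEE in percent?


Formula: OEE = Availability * Performance * Quality / 10000
A * P = 91.0% * 88.2% / 100 = 80.26%
OEE = 80.26% * 97.0% / 100 = 77.9%

77.9%


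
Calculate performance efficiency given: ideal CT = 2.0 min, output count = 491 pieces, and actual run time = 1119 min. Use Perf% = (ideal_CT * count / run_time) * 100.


Formula: Performance = (Ideal CT * Total Count) / Run Time * 100
Ideal output time = 2.0 * 491 = 982.0 min
Performance = 982.0 / 1119 * 100 = 87.8%

87.8%


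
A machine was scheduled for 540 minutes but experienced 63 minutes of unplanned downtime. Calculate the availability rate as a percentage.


Formula: Availability = (Planned Time - Downtime) / Planned Time * 100
Uptime = 540 - 63 = 477 min
Availability = 477 / 540 * 100 = 88.3%

88.3%


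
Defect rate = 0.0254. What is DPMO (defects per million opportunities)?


DPMO = defect_rate * 1000000 = 0.0254 * 1000000

25400


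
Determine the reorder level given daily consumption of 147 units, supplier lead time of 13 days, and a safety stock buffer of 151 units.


Formula: ROP = (Daily Demand * Lead Time) + Safety Stock
Demand during lead time = 147 * 13 = 1911 units
ROP = 1911 + 151 = 2062 units

2062 units


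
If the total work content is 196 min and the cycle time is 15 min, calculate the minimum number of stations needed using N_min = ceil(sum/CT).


Formula: N_min = ceil(Sum of Task Times / Cycle Time)
N_min = ceil(196 min / 15 min) = ceil(13.0667)
N_min = 14 stations

14


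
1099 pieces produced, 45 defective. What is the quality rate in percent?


Formula: Quality Rate = Good Pieces / Total Pieces * 100
Good pieces = 1099 - 45 = 1054
QR = 1054 / 1099 * 100 = 95.9%

95.9%


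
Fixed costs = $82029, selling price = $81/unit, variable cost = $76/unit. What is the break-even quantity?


Formula: BEQ = Fixed Costs / (Price - Variable Cost)
Contribution margin = $81 - $76 = $5/unit
BEQ = ceil($82029 / $5/unit) = ceil(16405.8) = 16406 units

16406 units


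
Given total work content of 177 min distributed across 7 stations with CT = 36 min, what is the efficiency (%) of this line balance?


Formula: Efficiency = Sum of Task Times / (N_stations * CT) * 100
Total station capacity = 7 stations * 36 min = 252 min
Efficiency = 177 / 252 * 100 = 70.2%

70.2%


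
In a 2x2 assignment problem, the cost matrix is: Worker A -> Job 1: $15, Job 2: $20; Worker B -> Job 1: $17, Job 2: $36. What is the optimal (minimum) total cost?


Option 1: A->1 + B->2 = $15 + $36 = $51
Option 2: A->2 + B->1 = $20 + $17 = $37
Min cost = min($51, $37) = $37

$37


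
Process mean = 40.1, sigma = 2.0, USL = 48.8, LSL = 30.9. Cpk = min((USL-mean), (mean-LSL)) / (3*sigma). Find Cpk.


Cpu = (48.8 - 40.1) / (3 * 2.0) = 1.45
Cpl = (40.1 - 30.9) / (3 * 2.0) = 1.53
Cpk = min(1.45, 1.53) = 1.45

1.45


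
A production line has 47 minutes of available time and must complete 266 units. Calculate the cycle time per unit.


Formula: CT = Available Time / Number of Units
CT = 47 min / 266 units
CT = 0.18 min/unit

0.18 min/unit


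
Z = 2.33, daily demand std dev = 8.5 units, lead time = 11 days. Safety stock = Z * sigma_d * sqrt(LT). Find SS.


Formula: SS = z * sigma_d * sqrt(LT)
sqrt(LT) = sqrt(11) = 3.3166
SS = 2.33 * 8.5 * 3.3166
SS = 65.7 units

65.7 units


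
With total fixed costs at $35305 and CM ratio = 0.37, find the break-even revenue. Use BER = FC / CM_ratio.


Formula: BER = Fixed Costs / Contribution Margin Ratio
BER = $35305 / 0.37
BER = $95418.92 (to the nearest cent)

$95418.92


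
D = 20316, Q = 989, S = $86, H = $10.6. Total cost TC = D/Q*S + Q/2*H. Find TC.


TC = 20316/989 * 86 + 989/2 * 10.6

$7008.31


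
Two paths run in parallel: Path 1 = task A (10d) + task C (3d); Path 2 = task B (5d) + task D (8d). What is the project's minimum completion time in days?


Path 1 = 10 + 3 = 13 days
Path 2 = 5 + 8 = 13 days
Duration = max(13, 13) = 13 days

13 days


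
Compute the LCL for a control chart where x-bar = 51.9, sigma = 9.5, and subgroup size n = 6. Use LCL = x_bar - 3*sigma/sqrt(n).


LCL = 51.9 - 3 * 9.5 / sqrt(6)

40.26


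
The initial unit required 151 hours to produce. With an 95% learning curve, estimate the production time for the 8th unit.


Formula: T_n = T_1 * (learning_rate)^(log2(n)) where learning_rate = rate/100
Doublings = log2(8) = 3
T_n = 151 * 0.95^3
T_n = 151 * 0.8574 = 129.5 hours

129.5 hours


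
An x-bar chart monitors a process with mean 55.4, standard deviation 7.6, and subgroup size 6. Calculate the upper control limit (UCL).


UCL = 55.4 + 3 * 7.6 / sqrt(6)

64.71


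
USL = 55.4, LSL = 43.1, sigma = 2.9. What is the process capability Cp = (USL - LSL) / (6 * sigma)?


Cp = (55.4 - 43.1) / (6 * 2.9)

0.71


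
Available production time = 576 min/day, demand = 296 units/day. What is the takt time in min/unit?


Formula: Takt Time = Available Production Time / Customer Demand
Takt = 576 min/day / 296 units/day
Takt = 1.95 min/unit

1.95 min/unit


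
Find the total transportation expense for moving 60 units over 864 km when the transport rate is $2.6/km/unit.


TC = dist * cost * units = 864 * 2.6 * 60 = $134784.00

$134784.00


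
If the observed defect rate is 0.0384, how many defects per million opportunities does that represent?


DPMO = defect_rate * 1000000 = 0.0384 * 1000000

38400


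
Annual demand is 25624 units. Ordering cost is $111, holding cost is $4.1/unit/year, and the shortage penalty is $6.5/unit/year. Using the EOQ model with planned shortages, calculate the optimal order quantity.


Formula: EOQ* = sqrt(2DS/H) * sqrt((H+P)/P)
Base EOQ = sqrt(2*25624*111/4.1) = 1177.9 units
Correction = sqrt((4.1+6.5)/6.5) = 1.27702
EOQ* = 1177.9 * 1.27702 = 1504.2 units

1504.2 units


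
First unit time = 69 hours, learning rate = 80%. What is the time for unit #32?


Formula: T_n = T_1 * (learning_rate)^(log2(n)) where learning_rate = rate/100
Doublings = log2(32) = 5
T_n = 69 * 0.8^5
T_n = 69 * 0.3277 = 22.6 hours

22.6 hours


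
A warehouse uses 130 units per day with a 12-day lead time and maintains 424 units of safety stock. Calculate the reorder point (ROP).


Formula: ROP = (Daily Demand * Lead Time) + Safety Stock
Demand during lead time = 130 * 12 = 1560 units
ROP = 1560 + 424 = 1984 units

1984 units


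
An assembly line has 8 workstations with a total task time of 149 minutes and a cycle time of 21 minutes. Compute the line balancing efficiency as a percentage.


Formula: Efficiency = Sum of Task Times / (N_stations * CT) * 100
Total station capacity = 8 stations * 21 min = 168 min
Efficiency = 149 / 168 * 100 = 88.7%

88.7%


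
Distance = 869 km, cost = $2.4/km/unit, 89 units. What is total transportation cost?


TC = dist * cost * units = 869 * 2.4 * 89 = $185618.40

$185618.40


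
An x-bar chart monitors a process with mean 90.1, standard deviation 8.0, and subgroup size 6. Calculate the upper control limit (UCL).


UCL = 90.1 + 3 * 8.0 / sqrt(6)

99.9


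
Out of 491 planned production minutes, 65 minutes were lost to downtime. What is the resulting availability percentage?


Formula: Availability = (Planned Time - Downtime) / Planned Time * 100
Uptime = 491 - 65 = 426 min
Availability = 426 / 491 * 100 = 86.8%

86.8%


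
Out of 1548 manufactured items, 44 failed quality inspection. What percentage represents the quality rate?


Formula: Quality Rate = Good Pieces / Total Pieces * 100
Good pieces = 1548 - 44 = 1504
QR = 1504 / 1548 * 100 = 97.2%

97.2%


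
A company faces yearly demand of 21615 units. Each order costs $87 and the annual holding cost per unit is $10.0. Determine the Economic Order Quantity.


Formula: EOQ = sqrt(2 * D * S / H)
Numerator: 2 * 21615 * 87 = 3761010
2DS/H = 3761010 / 10.0 = 376101.0
EOQ = sqrt(376101.0) = 613.3 units

613.3 units


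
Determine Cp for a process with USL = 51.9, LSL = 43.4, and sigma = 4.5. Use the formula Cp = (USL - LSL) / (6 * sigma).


Cp = (51.9 - 43.4) / (6 * 4.5)

0.31


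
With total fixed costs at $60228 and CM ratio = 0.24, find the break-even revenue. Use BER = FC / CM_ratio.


Formula: BER = Fixed Costs / Contribution Margin Ratio
BER = $60228 / 0.24
BER = $250950.00 (to the nearest cent)

$250950.00


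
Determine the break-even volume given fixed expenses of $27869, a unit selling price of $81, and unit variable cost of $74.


Formula: BEQ = Fixed Costs / (Price - Variable Cost)
Contribution margin = $81 - $74 = $7/unit
BEQ = ceil($27869 / $7/unit) = ceil(3981.29) = 3982 units

3982 units


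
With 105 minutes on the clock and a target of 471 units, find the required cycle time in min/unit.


Formula: CT = Available Time / Number of Units
CT = 105 min / 471 units
CT = 0.22 min/unit

0.22 min/unit


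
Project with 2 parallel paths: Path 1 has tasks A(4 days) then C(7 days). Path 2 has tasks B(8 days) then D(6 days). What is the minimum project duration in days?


Path 1 = 4 + 7 = 11 days
Path 2 = 8 + 6 = 14 days
Duration = max(11, 14) = 14 days

14 days


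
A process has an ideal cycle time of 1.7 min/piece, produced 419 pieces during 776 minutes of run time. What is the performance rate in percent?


Formula: Performance = (Ideal CT * Total Count) / Run Time * 100
Ideal output time = 1.7 * 419 = 712.3 min
Performance = 712.3 / 776 * 100 = 91.8%

91.8%


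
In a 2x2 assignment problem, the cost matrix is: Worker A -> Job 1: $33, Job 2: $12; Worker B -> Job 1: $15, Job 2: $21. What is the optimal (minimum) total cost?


Option 1: A->1 + B->2 = $33 + $21 = $54
Option 2: A->2 + B->1 = $12 + $15 = $27
Min cost = min($54, $27) = $27

$27


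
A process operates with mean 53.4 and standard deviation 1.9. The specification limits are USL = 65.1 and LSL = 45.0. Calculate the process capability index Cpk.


Cpu = (65.1 - 53.4) / (3 * 1.9) = 2.05
Cpl = (53.4 - 45.0) / (3 * 1.9) = 1.47
Cpk = min(2.05, 1.47) = 1.47

1.47


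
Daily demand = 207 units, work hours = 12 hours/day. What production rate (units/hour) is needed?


Formula: Production Rate = Daily Demand / Available Hours
Rate = 207 units/day / 12 hours/day
Rate = 17.3 units/hour

17.3 units/hour


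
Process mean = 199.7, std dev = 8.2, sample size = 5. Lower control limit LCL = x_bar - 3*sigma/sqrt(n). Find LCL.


LCL = 199.7 - 3 * 8.2 / sqrt(5)

188.7


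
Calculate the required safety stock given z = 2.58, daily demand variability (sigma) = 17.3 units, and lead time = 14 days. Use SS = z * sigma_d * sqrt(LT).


Formula: SS = z * sigma_d * sqrt(LT)
sqrt(LT) = sqrt(14) = 3.7417
SS = 2.58 * 17.3 * 3.7417
SS = 167.0 units

167.0 units


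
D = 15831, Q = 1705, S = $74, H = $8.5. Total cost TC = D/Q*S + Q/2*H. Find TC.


TC = 15831/1705 * 74 + 1705/2 * 8.5

$7933.34


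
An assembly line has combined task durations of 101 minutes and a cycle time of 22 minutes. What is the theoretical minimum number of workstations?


Formula: N_min = ceil(Sum of Task Times / Cycle Time)
N_min = ceil(101 min / 22 min) = ceil(4.5909)
N_min = 5 stations

5


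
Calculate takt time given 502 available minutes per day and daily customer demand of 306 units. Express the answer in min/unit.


Formula: Takt Time = Available Production Time / Customer Demand
Takt = 502 min/day / 306 units/day
Takt = 1.64 min/unit

1.64 min/unit


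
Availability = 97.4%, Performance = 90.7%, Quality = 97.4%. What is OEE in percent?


Formula: OEE = Availability * Performance * Quality / 10000
A * P = 97.4% * 90.7% / 100 = 88.34%
OEE = 88.34% * 97.4% / 100 = 86.0%

86.0%


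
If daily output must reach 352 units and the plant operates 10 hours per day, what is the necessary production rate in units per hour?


Formula: Production Rate = Daily Demand / Available Hours
Rate = 352 units/day / 10 hours/day
Rate = 35.2 units/hour

35.2 units/hour


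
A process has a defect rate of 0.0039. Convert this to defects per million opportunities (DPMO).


DPMO = defect_rate * 1000000 = 0.0039 * 1000000

3900


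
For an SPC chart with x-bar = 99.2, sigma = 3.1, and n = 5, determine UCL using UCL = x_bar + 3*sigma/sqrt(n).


UCL = 99.2 + 3 * 3.1 / sqrt(5)

103.36


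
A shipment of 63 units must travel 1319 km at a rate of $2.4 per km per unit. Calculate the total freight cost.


TC = dist * cost * units = 1319 * 2.4 * 63 = $199432.80

$199432.80


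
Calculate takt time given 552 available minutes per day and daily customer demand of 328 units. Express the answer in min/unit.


Formula: Takt Time = Available Production Time / Customer Demand
Takt = 552 min/day / 328 units/day
Takt = 1.68 min/unit

1.68 min/unit


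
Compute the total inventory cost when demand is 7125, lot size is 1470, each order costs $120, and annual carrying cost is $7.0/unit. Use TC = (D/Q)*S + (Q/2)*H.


TC = 7125/1470 * 120 + 1470/2 * 7.0

$5726.63


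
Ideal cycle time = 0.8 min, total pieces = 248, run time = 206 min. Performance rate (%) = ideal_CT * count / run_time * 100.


Formula: Performance = (Ideal CT * Total Count) / Run Time * 100
Ideal output time = 0.8 * 248 = 198.4 min
Performance = 198.4 / 206 * 100 = 96.3%

96.3%


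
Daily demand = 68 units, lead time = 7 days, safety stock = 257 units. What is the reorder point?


Formula: ROP = (Daily Demand * Lead Time) + Safety Stock
Demand during lead time = 68 * 7 = 476 units
ROP = 476 + 257 = 733 units

733 units


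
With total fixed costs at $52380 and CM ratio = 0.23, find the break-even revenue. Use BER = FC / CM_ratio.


Formula: BER = Fixed Costs / Contribution Margin Ratio
BER = $52380 / 0.23
BER = $227739.13 (to the nearest cent)

$227739.13


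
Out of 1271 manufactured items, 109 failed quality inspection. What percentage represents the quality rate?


Formula: Quality Rate = Good Pieces / Total Pieces * 100
Good pieces = 1271 - 109 = 1162
QR = 1162 / 1271 * 100 = 91.4%

91.4%


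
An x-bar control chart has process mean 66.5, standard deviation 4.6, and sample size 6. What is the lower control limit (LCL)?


LCL = 66.5 - 3 * 4.6 / sqrt(6)

60.87


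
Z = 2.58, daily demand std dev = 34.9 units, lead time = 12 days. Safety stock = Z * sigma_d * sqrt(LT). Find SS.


Formula: SS = z * sigma_d * sqrt(LT)
sqrt(LT) = sqrt(12) = 3.4641
SS = 2.58 * 34.9 * 3.4641
SS = 311.9 units

311.9 units


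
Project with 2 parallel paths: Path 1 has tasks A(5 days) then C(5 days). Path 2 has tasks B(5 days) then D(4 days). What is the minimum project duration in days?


Path 1 = 5 + 5 = 10 days
Path 2 = 5 + 4 = 9 days
Duration = max(10, 9) = 10 days

10 days


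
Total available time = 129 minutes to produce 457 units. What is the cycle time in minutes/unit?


Formula: CT = Available Time / Number of Units
CT = 129 min / 457 units
CT = 0.28 min/unit

0.28 min/unit


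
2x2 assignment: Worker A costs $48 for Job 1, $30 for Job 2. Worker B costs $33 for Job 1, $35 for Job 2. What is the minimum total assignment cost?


Option 1: A->1 + B->2 = $48 + $35 = $83
Option 2: A->2 + B->1 = $30 + $33 = $63
Min cost = min($83, $63) = $63

$63


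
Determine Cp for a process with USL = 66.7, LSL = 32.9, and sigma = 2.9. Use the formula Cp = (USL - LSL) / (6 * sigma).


Cp = (66.7 - 32.9) / (6 * 2.9)

1.94


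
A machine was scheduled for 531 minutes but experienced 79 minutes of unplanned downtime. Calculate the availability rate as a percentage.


Formula: Availability = (Planned Time - Downtime) / Planned Time * 100
Uptime = 531 - 79 = 452 min
Availability = 452 / 531 * 100 = 85.1%

85.1%


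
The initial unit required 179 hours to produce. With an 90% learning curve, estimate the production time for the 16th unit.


Formula: T_n = T_1 * (learning_rate)^(log2(n)) where learning_rate = rate/100
Doublings = log2(16) = 4
T_n = 179 * 0.9^4
T_n = 179 * 0.6561 = 117.4 hours

117.4 hours


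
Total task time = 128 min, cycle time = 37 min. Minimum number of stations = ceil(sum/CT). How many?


Formula: N_min = ceil(Sum of Task Times / Cycle Time)
N_min = ceil(128 min / 37 min) = ceil(3.4595)
N_min = 4 stations

4


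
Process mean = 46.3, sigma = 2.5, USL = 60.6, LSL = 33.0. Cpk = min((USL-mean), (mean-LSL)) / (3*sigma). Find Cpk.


Cpu = (60.6 - 46.3) / (3 * 2.5) = 1.91
Cpl = (46.3 - 33.0) / (3 * 2.5) = 1.77
Cpk = min(1.91, 1.77) = 1.77

1.77


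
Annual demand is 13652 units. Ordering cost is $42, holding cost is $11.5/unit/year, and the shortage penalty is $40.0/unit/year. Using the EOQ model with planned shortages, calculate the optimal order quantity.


Formula: EOQ* = sqrt(2DS/H) * sqrt((H+P)/P)
Base EOQ = sqrt(2*13652*42/11.5) = 315.78 units
Correction = sqrt((11.5+40.0)/40.0) = 1.13468
EOQ* = 315.78 * 1.13468 = 358.3 units

358.3 units


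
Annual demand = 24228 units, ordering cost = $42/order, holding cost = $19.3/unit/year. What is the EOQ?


Formula: EOQ = sqrt(2 * D * S / H)
Numerator: 2 * 24228 * 42 = 2035152
2DS/H = 2035152 / 19.3 = 105448.3
EOQ = sqrt(105448.3) = 324.7 units

324.7 units


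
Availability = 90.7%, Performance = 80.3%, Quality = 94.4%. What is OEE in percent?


Formula: OEE = Availability * Performance * Quality / 10000
A * P = 90.7% * 80.3% / 100 = 72.83%
OEE = 72.83% * 94.4% / 100 = 68.8%

68.8%


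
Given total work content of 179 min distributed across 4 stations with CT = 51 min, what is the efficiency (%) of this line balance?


Formula: Efficiency = Sum of Task Times / (N_stations * CT) * 100
Total station capacity = 4 stations * 51 min = 204 min
Efficiency = 179 / 204 * 100 = 87.7%

87.7%


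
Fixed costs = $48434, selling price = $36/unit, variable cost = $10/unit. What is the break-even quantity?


Formula: BEQ = Fixed Costs / (Price - Variable Cost)
Contribution margin = $36 - $10 = $26/unit
BEQ = ceil($48434 / $26/unit) = ceil(1862.85) = 1863 units

1863 units


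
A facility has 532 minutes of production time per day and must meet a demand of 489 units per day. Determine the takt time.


Formula: Takt Time = Available Production Time / Customer Demand
Takt = 532 min/day / 489 units/day
Takt = 1.09 min/unit

1.09 min/unit


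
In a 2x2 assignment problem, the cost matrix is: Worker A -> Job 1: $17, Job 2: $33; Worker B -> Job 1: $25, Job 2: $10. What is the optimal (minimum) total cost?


Option 1: A->1 + B->2 = $17 + $10 = $27
Option 2: A->2 + B->1 = $33 + $25 = $58
Min cost = min($27, $58) = $27

$27


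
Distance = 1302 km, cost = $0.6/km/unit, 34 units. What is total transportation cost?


TC = dist * cost * units = 1302 * 0.6 * 34 = $26560.80

$26560.80


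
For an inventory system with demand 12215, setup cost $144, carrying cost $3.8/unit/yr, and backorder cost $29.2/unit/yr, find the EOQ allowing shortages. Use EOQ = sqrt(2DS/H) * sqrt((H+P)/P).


Formula: EOQ* = sqrt(2DS/H) * sqrt((H+P)/P)
Base EOQ = sqrt(2*12215*144/3.8) = 962.17 units
Correction = sqrt((3.8+29.2)/29.2) = 1.06308
EOQ* = 962.17 * 1.06308 = 1022.9 units

1022.9 units


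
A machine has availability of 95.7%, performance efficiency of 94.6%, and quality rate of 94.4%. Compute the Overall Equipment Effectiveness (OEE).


Formula: OEE = Availability * Performance * Quality / 10000
A * P = 95.7% * 94.6% / 100 = 90.53%
OEE = 90.53% * 94.4% / 100 = 85.5%

85.5%


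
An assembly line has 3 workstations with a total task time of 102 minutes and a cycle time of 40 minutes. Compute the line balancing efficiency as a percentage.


Formula: Efficiency = Sum of Task Times / (N_stations * CT) * 100
Total station capacity = 3 stations * 40 min = 120 min
Efficiency = 102 / 120 * 100 = 85.0%

85.0%


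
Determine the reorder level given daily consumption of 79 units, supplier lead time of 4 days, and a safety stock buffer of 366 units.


Formula: ROP = (Daily Demand * Lead Time) + Safety Stock
Demand during lead time = 79 * 4 = 316 units
ROP = 316 + 366 = 682 units

682 units


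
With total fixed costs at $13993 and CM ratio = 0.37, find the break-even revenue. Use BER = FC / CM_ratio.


Formula: BER = Fixed Costs / Contribution Margin Ratio
BER = $13993 / 0.37
BER = $37818.92 (to the nearest cent)

$37818.92


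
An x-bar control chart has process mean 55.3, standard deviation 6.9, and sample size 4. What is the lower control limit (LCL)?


LCL = 55.3 - 3 * 6.9 / sqrt(4)

44.95


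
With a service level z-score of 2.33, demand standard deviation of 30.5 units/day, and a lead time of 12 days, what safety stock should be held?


Formula: SS = z * sigma_d * sqrt(LT)
sqrt(LT) = sqrt(12) = 3.4641
SS = 2.33 * 30.5 * 3.4641
SS = 246.2 units

246.2 units


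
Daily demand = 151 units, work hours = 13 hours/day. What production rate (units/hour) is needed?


Formula: Production Rate = Daily Demand / Available Hours
Rate = 151 units/day / 13 hours/day
Rate = 11.6 units/hour

11.6 units/hour


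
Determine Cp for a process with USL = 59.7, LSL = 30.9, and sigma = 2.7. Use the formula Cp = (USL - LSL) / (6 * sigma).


Cp = (59.7 - 30.9) / (6 * 2.7)

1.78


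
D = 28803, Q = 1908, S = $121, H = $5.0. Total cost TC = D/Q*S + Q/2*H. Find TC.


TC = 28803/1908 * 121 + 1908/2 * 5.0

$6596.61


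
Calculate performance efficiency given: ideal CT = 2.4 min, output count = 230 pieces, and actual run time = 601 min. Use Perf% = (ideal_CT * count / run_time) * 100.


Formula: Performance = (Ideal CT * Total Count) / Run Time * 100
Ideal output time = 2.4 * 230 = 552.0 min
Performance = 552.0 / 601 * 100 = 91.8%

91.8%


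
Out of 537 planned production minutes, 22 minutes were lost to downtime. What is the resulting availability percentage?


Formula: Availability = (Planned Time - Downtime) / Planned Time * 100
Uptime = 537 - 22 = 515 min
Availability = 515 / 537 * 100 = 95.9%

95.9%


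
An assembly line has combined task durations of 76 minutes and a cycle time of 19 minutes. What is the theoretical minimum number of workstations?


Formula: N_min = ceil(Sum of Task Times / Cycle Time)
N_min = ceil(76 min / 19 min) = ceil(4.0)
N_min = 4 stations

4


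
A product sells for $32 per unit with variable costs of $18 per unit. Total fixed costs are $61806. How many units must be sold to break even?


Formula: BEQ = Fixed Costs / (Price - Variable Cost)
Contribution margin = $32 - $18 = $14/unit
BEQ = ceil($61806 / $14/unit) = ceil(4414.71) = 4415 units

4415 units


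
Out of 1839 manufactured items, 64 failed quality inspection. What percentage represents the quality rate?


Formula: Quality Rate = Good Pieces / Total Pieces * 100
Good pieces = 1839 - 64 = 1775
QR = 1775 / 1839 * 100 = 96.5%

96.5%


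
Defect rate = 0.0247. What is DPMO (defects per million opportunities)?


DPMO = defect_rate * 1000000 = 0.0247 * 1000000

24700


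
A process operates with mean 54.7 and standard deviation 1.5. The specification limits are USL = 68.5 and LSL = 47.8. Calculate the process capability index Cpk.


Cpu = (68.5 - 54.7) / (3 * 1.5) = 3.07
Cpl = (54.7 - 47.8) / (3 * 1.5) = 1.53
Cpk = min(3.07, 1.53) = 1.53

1.53


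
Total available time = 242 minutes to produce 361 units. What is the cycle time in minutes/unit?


Formula: CT = Available Time / Number of Units
CT = 242 min / 361 units
CT = 0.67 min/unit

0.67 min/unit


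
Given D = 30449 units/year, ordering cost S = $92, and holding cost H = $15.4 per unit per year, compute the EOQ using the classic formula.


Formula: EOQ = sqrt(2 * D * S / H)
Numerator: 2 * 30449 * 92 = 5602616
2DS/H = 5602616 / 15.4 = 363806.2
EOQ = sqrt(363806.2) = 603.2 units

603.2 units


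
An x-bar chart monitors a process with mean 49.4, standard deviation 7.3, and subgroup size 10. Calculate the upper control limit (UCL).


UCL = 49.4 + 3 * 7.3 / sqrt(10)

56.33


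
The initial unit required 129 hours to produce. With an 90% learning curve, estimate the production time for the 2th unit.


Formula: T_n = T_1 * (learning_rate)^(log2(n)) where learning_rate = rate/100
Doublings = log2(2) = 1
T_n = 129 * 0.9^1
T_n = 129 * 0.9 = 116.1 hours

116.1 hours


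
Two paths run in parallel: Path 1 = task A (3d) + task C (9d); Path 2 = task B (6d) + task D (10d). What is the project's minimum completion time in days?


Path 1 = 3 + 9 = 12 days
Path 2 = 6 + 10 = 16 days
Duration = max(12, 16) = 16 days

16 days


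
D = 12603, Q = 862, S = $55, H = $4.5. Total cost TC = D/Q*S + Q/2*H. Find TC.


TC = 12603/862 * 55 + 862/2 * 4.5

$2743.64


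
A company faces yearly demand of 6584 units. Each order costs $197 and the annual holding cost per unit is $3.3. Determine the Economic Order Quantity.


Formula: EOQ = sqrt(2 * D * S / H)
Numerator: 2 * 6584 * 197 = 2594096
2DS/H = 2594096 / 3.3 = 786089.7
EOQ = sqrt(786089.7) = 886.6 units

886.6 units


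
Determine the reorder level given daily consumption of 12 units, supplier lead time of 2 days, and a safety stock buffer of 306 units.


Formula: ROP = (Daily Demand * Lead Time) + Safety Stock
Demand during lead time = 12 * 2 = 24 units
ROP = 24 + 306 = 330 units

330 units


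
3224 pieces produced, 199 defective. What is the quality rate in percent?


Formula: Quality Rate = Good Pieces / Total Pieces * 100
Good pieces = 3224 - 199 = 3025
QR = 3025 / 3224 * 100 = 93.8%

93.8%


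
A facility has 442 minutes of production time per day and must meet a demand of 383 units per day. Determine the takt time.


Formula: Takt Time = Available Production Time / Customer Demand
Takt = 442 min/day / 383 units/day
Takt = 1.15 min/unit

1.15 min/unit


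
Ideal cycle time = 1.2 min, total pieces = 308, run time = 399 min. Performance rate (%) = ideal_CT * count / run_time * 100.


Formula: Performance = (Ideal CT * Total Count) / Run Time * 100
Ideal output time = 1.2 * 308 = 369.6 min
Performance = 369.6 / 399 * 100 = 92.6%

92.6%


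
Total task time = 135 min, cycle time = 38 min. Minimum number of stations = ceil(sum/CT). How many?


Formula: N_min = ceil(Sum of Task Times / Cycle Time)
N_min = ceil(135 min / 38 min) = ceil(3.5526)
N_min = 4 stations

4


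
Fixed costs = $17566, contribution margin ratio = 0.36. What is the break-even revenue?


Formula: BER = Fixed Costs / Contribution Margin Ratio
BER = $17566 / 0.36
BER = $48794.44 (to the nearest cent)

$48794.44


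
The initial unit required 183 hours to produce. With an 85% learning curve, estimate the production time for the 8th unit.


Formula: T_n = T_1 * (learning_rate)^(log2(n)) where learning_rate = rate/100
Doublings = log2(8) = 3
T_n = 183 * 0.85^3
T_n = 183 * 0.6141 = 112.4 hours

112.4 hours


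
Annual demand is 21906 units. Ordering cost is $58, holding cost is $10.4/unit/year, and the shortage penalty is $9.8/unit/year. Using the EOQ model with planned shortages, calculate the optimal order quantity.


Formula: EOQ* = sqrt(2DS/H) * sqrt((H+P)/P)
Base EOQ = sqrt(2*21906*58/10.4) = 494.3 units
Correction = sqrt((10.4+9.8)/9.8) = 1.4357
EOQ* = 494.3 * 1.4357 = 709.7 units

709.7 units


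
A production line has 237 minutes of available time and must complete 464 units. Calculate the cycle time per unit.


Formula: CT = Available Time / Number of Units
CT = 237 min / 464 units
CT = 0.51 min/unit

0.51 min/unit


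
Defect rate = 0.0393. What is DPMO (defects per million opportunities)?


DPMO = defect_rate * 1000000 = 0.0393 * 1000000

39300


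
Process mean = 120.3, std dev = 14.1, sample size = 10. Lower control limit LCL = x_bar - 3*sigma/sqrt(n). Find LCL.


LCL = 120.3 - 3 * 14.1 / sqrt(10)

106.92


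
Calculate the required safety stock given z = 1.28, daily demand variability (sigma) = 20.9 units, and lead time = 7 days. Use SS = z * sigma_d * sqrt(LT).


Formula: SS = z * sigma_d * sqrt(LT)
sqrt(LT) = sqrt(7) = 2.6458
SS = 1.28 * 20.9 * 2.6458
SS = 70.8 units

70.8 units


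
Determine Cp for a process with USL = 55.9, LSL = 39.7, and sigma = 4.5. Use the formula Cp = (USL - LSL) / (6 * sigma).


Cp = (55.9 - 39.7) / (6 * 4.5)

0.6


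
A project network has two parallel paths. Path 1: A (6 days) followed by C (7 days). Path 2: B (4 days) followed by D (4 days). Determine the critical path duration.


Path 1 = 6 + 7 = 13 days
Path 2 = 4 + 4 = 8 days
Duration = max(13, 8) = 13 days

13 days


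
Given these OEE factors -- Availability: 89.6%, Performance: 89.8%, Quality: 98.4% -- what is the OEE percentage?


Formula: OEE = Availability * Performance * Quality / 10000
A * P = 89.6% * 89.8% / 100 = 80.46%
OEE = 80.46% * 98.4% / 100 = 79.2%

79.2%


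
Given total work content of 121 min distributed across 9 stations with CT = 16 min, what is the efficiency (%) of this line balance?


Formula: Efficiency = Sum of Task Times / (N_stations * CT) * 100
Total station capacity = 9 stations * 16 min = 144 min
Efficiency = 121 / 144 * 100 = 84.0%

84.0%


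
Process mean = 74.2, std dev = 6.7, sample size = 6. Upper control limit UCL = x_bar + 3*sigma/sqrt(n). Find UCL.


UCL = 74.2 + 3 * 6.7 / sqrt(6)

82.41


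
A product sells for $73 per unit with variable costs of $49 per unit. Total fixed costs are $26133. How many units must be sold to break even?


Formula: BEQ = Fixed Costs / (Price - Variable Cost)
Contribution margin = $73 - $49 = $24/unit
BEQ = ceil($26133 / $24/unit) = ceil(1088.88) = 1089 units

1089 units


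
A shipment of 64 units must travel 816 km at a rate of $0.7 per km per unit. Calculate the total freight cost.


TC = dist * cost * units = 816 * 0.7 * 64 = $36556.80

$36556.80


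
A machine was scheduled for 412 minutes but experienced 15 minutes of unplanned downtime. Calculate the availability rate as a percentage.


Formula: Availability = (Planned Time - Downtime) / Planned Time * 100
Uptime = 412 - 15 = 397 min
Availability = 397 / 412 * 100 = 96.4%

96.4%


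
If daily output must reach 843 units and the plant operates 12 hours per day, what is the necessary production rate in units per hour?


Formula: Production Rate = Daily Demand / Available Hours
Rate = 843 units/day / 12 hours/day
Rate = 70.3 units/hour

70.3 units/hour


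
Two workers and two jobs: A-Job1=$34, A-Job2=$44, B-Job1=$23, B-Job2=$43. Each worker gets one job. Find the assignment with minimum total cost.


Option 1: A->1 + B->2 = $34 + $43 = $77
Option 2: A->2 + B->1 = $44 + $23 = $67
Min cost = min($77, $67) = $67

$67


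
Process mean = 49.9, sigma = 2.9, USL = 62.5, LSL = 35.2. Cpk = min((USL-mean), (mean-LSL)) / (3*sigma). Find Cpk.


Cpu = (62.5 - 49.9) / (3 * 2.9) = 1.45
Cpl = (49.9 - 35.2) / (3 * 2.9) = 1.69
Cpk = min(1.45, 1.69) = 1.45

1.45


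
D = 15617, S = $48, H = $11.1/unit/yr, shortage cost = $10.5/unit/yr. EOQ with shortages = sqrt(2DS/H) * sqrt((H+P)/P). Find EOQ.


Formula: EOQ* = sqrt(2DS/H) * sqrt((H+P)/P)
Base EOQ = sqrt(2*15617*48/11.1) = 367.51 units
Correction = sqrt((11.1+10.5)/10.5) = 1.43427
EOQ* = 367.51 * 1.43427 = 527.1 units

527.1 units


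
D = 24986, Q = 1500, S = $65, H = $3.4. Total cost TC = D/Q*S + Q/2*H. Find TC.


TC = 24986/1500 * 65 + 1500/2 * 3.4

$3632.73


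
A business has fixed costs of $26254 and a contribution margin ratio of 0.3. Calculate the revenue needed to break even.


Formula: BER = Fixed Costs / Contribution Margin Ratio
BER = $26254 / 0.3
BER = $87513.33 (to the nearest cent)

$87513.33


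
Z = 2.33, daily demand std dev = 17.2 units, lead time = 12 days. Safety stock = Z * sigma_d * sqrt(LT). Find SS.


Formula: SS = z * sigma_d * sqrt(LT)
sqrt(LT) = sqrt(12) = 3.4641
SS = 2.33 * 17.2 * 3.4641
SS = 138.8 units

138.8 units


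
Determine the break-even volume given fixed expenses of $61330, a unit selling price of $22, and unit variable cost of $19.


Formula: BEQ = Fixed Costs / (Price - Variable Cost)
Contribution margin = $22 - $19 = $3/unit
BEQ = ceil($61330 / $3/unit) = ceil(20443.33) = 20444 units

20444 units


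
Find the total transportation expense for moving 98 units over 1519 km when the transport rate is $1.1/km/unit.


TC = dist * cost * units = 1519 * 1.1 * 98 = $163748.20

$163748.20


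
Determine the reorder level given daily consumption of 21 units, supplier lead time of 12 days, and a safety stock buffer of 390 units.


Formula: ROP = (Daily Demand * Lead Time) + Safety Stock
Demand during lead time = 21 * 12 = 252 units
ROP = 252 + 390 = 642 units

642 units


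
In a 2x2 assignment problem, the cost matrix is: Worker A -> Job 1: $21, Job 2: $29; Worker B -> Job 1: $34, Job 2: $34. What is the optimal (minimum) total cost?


Option 1: A->1 + B->2 = $21 + $34 = $55
Option 2: A->2 + B->1 = $29 + $34 = $63
Min cost = min($55, $63) = $55

$55


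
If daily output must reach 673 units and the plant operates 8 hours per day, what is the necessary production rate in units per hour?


Formula: Production Rate = Daily Demand / Available Hours
Rate = 673 units/day / 8 hours/day
Rate = 84.1 units/hour

84.1 units/hour


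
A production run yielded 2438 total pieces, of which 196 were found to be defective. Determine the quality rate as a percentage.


Formula: Quality Rate = Good Pieces / Total Pieces * 100
Good pieces = 2438 - 196 = 2242
QR = 2242 / 2438 * 100 = 92.0%

92.0%


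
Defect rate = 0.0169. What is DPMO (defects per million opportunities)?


DPMO = defect_rate * 1000000 = 0.0169 * 1000000

16900


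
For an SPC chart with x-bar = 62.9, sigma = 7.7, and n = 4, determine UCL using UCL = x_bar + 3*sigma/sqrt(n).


UCL = 62.9 + 3 * 7.7 / sqrt(4)

74.45


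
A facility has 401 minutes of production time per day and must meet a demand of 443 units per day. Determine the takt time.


Formula: Takt Time = Available Production Time / Customer Demand
Takt = 401 min/day / 443 units/day
Takt = 0.91 min/unit

0.91 min/unit


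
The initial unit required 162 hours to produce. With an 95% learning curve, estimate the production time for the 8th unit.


Formula: T_n = T_1 * (learning_rate)^(log2(n)) where learning_rate = rate/100
Doublings = log2(8) = 3
T_n = 162 * 0.95^3
T_n = 162 * 0.8574 = 138.9 hours

138.9 hours


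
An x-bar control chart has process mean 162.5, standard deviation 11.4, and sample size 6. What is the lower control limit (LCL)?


LCL = 162.5 - 3 * 11.4 / sqrt(6)

148.54
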